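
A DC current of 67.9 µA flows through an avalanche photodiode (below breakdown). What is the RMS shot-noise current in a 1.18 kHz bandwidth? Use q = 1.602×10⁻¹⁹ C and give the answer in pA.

I_n = √(2qI·B)
2qI·B = 2 × 1.602×10⁻¹⁹ × 6.79×10⁻⁵ × 1.18×10³ = 2.57×10⁻²⁰ A²
I_n = √(2.57×10⁻²⁰) = 1.60×10⁻¹⁰ A = 160 pA

160 pA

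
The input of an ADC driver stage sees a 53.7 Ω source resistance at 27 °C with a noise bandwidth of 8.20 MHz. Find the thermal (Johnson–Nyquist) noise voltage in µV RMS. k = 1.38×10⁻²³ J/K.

2.70 µV

T = 27 °C + 273.15 = 300.15 K
V_n = √(4kTRB)
4kTRB = 4 × 1.38×10⁻²³ × 300.15 × 5.37×10¹ × 8.20×10⁶ = 7.30×10⁻¹² V²
V_n = √(7.30×10⁻¹²) = 2.70×10⁻⁶ V = 2.70 µV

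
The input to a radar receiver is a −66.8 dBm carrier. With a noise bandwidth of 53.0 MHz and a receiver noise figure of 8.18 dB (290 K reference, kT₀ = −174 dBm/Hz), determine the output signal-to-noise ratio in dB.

21.8 dB

Noise floor: N = −174 + 10 log₁₀(B) + NF
10 log₁₀(5.30×10⁷) = 77.24 dB
N = −174 + 77.24 + 8.18 = −88.58 dBm
SNR = P_sig − N = −66.8 − (−88.58) = 21.78 dB → 21.8 dB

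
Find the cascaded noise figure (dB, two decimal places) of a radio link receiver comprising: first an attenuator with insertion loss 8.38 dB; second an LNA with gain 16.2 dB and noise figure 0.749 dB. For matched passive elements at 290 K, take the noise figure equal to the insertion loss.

9.13 dB

Convert to linear (a loss of L dB is a gain of −L dB): F_i = 10^(NF_i/10), G_i = 10^(G_i,dB/10)
  Stage 1: F_1 = 10^(8.38/10) = 6.887, G_1 = 10^(−8.38/10) = 0.1452
  Stage 2: F_2 = 10^(0.749/10) = 1.188, G_2 = 10^(16.2/10) = 41.69
Friis cascade:
  F = 6.887 + (1.188 − 1)/0.1452 = 8.183
NF = 10 log₁₀(8.183) = 9.13 dB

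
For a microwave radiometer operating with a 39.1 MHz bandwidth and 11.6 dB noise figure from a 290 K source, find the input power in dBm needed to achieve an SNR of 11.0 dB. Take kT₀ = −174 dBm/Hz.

Sensitivity = −174 + 10 log₁₀(B) + NF + SNR_min
= −174 + 75.92 + 11.6 + 11.0
= −75.48 dBm → −75.5 dBm

−75.5 dBm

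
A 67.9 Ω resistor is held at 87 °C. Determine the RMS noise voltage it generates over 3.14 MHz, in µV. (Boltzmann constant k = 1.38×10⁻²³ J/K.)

T = 87 °C + 273.15 = 360.15 K
V_n = √(4kTRB)
4kTRB = 4 × 1.38×10⁻²³ × 360.15 × 6.79×10¹ × 3.14×10⁶ = 4.24×10⁻¹² V²
V_n = √(4.24×10⁻¹²) = 2.06×10⁻⁶ V = 2.06 µV

2.06 µV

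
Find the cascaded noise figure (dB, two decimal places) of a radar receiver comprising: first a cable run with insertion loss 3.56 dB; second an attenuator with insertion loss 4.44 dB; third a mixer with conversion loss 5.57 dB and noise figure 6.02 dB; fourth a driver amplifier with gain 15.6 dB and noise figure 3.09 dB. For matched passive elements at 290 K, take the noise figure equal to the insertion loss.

16.89 dB

Convert to linear (a loss of L dB is a gain of −L dB): F_i = 10^(NF_i/10), G_i = 10^(G_i,dB/10)
  Stage 1: F_1 = 10^(3.56/10) = 2.270, G_1 = 10^(−3.56/10) = 0.4406
  Stage 2: F_2 = 10^(4.44/10) = 2.780, G_2 = 10^(−4.44/10) = 0.3597
  Stage 3: F_3 = 10^(6.02/10) = 3.999, G_3 = 10^(−5.57/10) = 0.2773
  Stage 4: F_4 = 10^(3.09/10) = 2.037, G_4 = 10^(15.6/10) = 36.31
Friis cascade:
  F = 2.270 + (2.780 − 1)/0.4406 + (3.999 − 1)/0.1585 + (2.037 − 1)/0.04395 = 48.83
NF = 10 log₁₀(48.83) = 16.89 dB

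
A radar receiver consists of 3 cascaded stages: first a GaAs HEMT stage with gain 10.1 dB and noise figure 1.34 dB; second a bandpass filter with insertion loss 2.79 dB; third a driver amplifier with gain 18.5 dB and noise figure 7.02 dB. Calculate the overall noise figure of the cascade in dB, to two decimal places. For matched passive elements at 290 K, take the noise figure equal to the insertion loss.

3.42 dB

Convert to linear (a loss of L dB is a gain of −L dB): F_i = 10^(NF_i/10), G_i = 10^(G_i,dB/10)
  Stage 1: F_1 = 10^(1.34/10) = 1.361, G_1 = 10^(10.1/10) = 10.23
  Stage 2: F_2 = 10^(2.79/10) = 1.901, G_2 = 10^(−2.79/10) = 0.5260
  Stage 3: F_3 = 10^(7.02/10) = 5.035, G_3 = 10^(18.5/10) = 70.79
Friis cascade:
  F = 1.361 + (1.901 − 1)/10.23 + (5.035 − 1)/5.383 = 2.199
NF = 10 log₁₀(2.199) = 3.42 dB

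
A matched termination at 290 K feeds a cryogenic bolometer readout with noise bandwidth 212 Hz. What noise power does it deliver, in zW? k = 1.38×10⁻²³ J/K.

848 zW

P_n = kTB = 1.38×10⁻²³ × 290 × 2.12×10² = 8.48×10⁻¹⁹ W = 848 zW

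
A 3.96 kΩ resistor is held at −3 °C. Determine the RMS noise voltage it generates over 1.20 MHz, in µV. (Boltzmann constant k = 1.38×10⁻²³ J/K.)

8.42 µV

T = −3 °C + 273.15 = 270.15 K
V_n = √(4kTRB)
4kTRB = 4 × 1.38×10⁻²³ × 270.15 × 3.96×10³ × 1.20×10⁶ = 7.09×10⁻¹¹ V²
V_n = √(7.09×10⁻¹¹) = 8.42×10⁻⁶ V = 8.42 µV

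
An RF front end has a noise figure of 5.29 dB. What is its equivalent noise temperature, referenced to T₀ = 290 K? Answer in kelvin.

F = 10^(5.29/10) = 3.38065
T_e = (F − 1)·T₀ = (3.38065 − 1) × 290 = 690 K

690 K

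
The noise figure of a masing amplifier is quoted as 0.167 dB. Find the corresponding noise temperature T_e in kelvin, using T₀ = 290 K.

F = 10^(0.167/10) = 1.0392
T_e = (F − 1)·T₀ = (1.0392 − 1) × 290 = 11.4 K

11.4 K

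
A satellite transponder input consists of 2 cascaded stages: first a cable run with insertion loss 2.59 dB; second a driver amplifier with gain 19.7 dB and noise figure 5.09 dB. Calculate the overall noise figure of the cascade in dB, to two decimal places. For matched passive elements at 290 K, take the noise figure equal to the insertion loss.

7.68 dB

Convert to linear (a loss of L dB is a gain of −L dB): F_i = 10^(NF_i/10), G_i = 10^(G_i,dB/10)
  Stage 1: F_1 = 10^(2.59/10) = 1.816, G_1 = 10^(−2.59/10) = 0.5508
  Stage 2: F_2 = 10^(5.09/10) = 3.228, G_2 = 10^(19.7/10) = 93.33
Friis cascade:
  F = 1.816 + (3.228 − 1)/0.5508 = 5.861
NF = 10 log₁₀(5.861) = 7.68 dB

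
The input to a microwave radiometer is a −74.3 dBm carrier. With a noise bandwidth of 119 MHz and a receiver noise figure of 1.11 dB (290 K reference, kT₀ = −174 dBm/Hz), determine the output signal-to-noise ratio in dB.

17.8 dB

Noise floor: N = −174 + 10 log₁₀(B) + NF
10 log₁₀(1.19×10⁸) = 80.76 dB
N = −174 + 80.76 + 1.11 = −92.13 dBm
SNR = P_sig − N = −74.3 − (−92.13) = 17.83 dB → 17.8 dB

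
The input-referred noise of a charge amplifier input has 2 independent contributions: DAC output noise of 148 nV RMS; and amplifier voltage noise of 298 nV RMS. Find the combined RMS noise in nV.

Uncorrelated sources add in power (mean-square): V_tot = √(ΣV_i²)
V_tot = √[(1.48×10⁻⁷)² + (2.98×10⁻⁷)²] = 3.33×10⁻⁷ V = 333 nV

333 nV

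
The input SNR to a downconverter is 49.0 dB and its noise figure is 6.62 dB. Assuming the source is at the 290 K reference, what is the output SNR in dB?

42.38 dB

By definition F = SNR_in/SNR_out, so in dB: SNR_out = SNR_in − NF
SNR_out = 49.0 − 6.62 = 42.38 dB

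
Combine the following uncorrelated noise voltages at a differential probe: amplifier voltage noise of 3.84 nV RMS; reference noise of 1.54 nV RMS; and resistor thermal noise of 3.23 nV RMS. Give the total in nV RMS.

5.25 nV

Uncorrelated sources add in power (mean-square): V_tot = √(ΣV_i²)
V_tot = √[(3.84×10⁻⁹)² + (1.54×10⁻⁹)² + (3.23×10⁻⁹)²] = 5.25×10⁻⁹ V = 5.25 nV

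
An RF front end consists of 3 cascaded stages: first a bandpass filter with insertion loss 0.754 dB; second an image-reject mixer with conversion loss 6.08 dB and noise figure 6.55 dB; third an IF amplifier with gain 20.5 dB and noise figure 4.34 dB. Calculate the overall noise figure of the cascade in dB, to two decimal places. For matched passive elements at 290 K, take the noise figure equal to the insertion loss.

Convert to linear (a loss of L dB is a gain of −L dB): F_i = 10^(NF_i/10), G_i = 10^(G_i,dB/10)
  Stage 1: F_1 = 10^(0.754/10) = 1.190, G_1 = 10^(−0.754/10) = 0.8406
  Stage 2: F_2 = 10^(6.55/10) = 4.519, G_2 = 10^(−6.08/10) = 0.2466
  Stage 3: F_3 = 10^(4.34/10) = 2.716, G_3 = 10^(20.5/10) = 112.2
Friis cascade:
  F = 1.190 + (4.519 − 1)/0.8406 + (2.716 − 1)/0.2073 = 13.66
NF = 10 log₁₀(13.66) = 11.35 dB

11.35 dB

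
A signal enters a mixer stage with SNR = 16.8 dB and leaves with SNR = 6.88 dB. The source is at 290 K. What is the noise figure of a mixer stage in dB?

9.92 dB

NF (dB) = SNR_in(dB) − SNR_out(dB) when the source is at T₀
NF = 16.8 − 6.88 = 9.92 dB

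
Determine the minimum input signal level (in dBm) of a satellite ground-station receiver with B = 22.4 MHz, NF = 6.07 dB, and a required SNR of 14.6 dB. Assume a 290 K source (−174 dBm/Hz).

−79.8 dBm

Sensitivity = −174 + 10 log₁₀(B) + NF + SNR_min
= −174 + 73.5 + 6.07 + 14.6
= −79.83 dBm → −79.8 dBm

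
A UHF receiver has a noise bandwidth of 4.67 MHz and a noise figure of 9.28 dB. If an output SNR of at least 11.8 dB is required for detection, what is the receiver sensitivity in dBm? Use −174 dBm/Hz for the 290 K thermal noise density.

Sensitivity = −174 + 10 log₁₀(B) + NF + SNR_min
= −174 + 66.69 + 9.28 + 11.8
= −86.23 dBm → −86.2 dBm

−86.2 dBm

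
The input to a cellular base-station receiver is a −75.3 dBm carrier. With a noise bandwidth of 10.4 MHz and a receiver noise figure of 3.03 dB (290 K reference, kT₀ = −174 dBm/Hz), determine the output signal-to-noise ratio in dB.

25.5 dB

Noise floor: N = −174 + 10 log₁₀(B) + NF
10 log₁₀(1.04×10⁷) = 70.17 dB
N = −174 + 70.17 + 3.03 = −100.80 dBm
SNR = P_sig − N = −75.3 − (−100.80) = 25.50 dB → 25.5 dB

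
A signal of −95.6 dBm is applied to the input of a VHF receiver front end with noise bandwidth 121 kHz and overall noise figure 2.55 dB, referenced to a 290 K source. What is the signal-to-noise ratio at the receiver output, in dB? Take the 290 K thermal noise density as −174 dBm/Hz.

25.0 dB

Noise floor: N = −174 + 10 log₁₀(B) + NF
10 log₁₀(1.21×10⁵) = 50.83 dB
N = −174 + 50.83 + 2.55 = −120.62 dBm
SNR = P_sig − N = −95.6 − (−120.62) = 25.02 dB → 25.0 dB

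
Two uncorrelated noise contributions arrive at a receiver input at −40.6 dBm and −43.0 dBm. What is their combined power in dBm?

−38.6 dBm

Convert to linear, add, convert back:
P₁ = 8.71×10⁻⁸ W, P₂ = 5.01×10⁻⁸ W
P_tot = 1.37×10⁻⁷ W → 10 log₁₀(P_tot / 10⁻³) = −38.6 dBm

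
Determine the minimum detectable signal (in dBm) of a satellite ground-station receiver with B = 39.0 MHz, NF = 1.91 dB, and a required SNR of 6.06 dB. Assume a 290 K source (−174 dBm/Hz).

−90.1 dBm

Sensitivity = −174 + 10 log₁₀(B) + NF + SNR_min
= −174 + 75.91 + 1.91 + 6.06
= −90.12 dBm → −90.1 dBm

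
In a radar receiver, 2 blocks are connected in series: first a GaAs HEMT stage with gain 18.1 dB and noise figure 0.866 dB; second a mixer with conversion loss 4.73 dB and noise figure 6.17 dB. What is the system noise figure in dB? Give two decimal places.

Convert to linear (a loss of L dB is a gain of −L dB): F_i = 10^(NF_i/10), G_i = 10^(G_i,dB/10)
  Stage 1: F_1 = 10^(0.866/10) = 1.221, G_1 = 10^(18.1/10) = 64.57
  Stage 2: F_2 = 10^(6.17/10) = 4.140, G_2 = 10^(−4.73/10) = 0.3365
Friis cascade:
  F = 1.221 + (4.140 − 1)/64.57 = 1.269
NF = 10 log₁₀(1.269) = 1.04 dB

1.04 dB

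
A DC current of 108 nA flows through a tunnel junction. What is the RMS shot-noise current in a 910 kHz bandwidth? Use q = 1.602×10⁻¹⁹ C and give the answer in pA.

177 pA

I_n = √(2qI·B)
2qI·B = 2 × 1.602×10⁻¹⁹ × 1.08×10⁻⁷ × 9.10×10⁵ = 3.15×10⁻²⁰ A²
I_n = √(3.15×10⁻²⁰) = 1.77×10⁻¹⁰ A = 177 pA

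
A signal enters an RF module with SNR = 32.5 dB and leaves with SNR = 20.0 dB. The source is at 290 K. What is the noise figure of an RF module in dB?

12.5 dB

NF (dB) = SNR_in(dB) − SNR_out(dB) when the source is at T₀
NF = 32.5 − 20.0 = 12.5 dB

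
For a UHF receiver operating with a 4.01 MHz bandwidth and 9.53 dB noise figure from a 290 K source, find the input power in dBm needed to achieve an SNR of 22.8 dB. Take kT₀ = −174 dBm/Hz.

−75.6 dBm

Sensitivity = −174 + 10 log₁₀(B) + NF + SNR_min
= −174 + 66.03 + 9.53 + 22.8
= −75.64 dBm → −75.6 dBm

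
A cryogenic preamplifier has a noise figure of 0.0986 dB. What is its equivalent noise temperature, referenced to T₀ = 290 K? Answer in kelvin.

F = 10^(0.0986/10) = 1.02296
T_e = (F − 1)·T₀ = (1.02296 − 1) × 290 = 6.66 K

6.66 K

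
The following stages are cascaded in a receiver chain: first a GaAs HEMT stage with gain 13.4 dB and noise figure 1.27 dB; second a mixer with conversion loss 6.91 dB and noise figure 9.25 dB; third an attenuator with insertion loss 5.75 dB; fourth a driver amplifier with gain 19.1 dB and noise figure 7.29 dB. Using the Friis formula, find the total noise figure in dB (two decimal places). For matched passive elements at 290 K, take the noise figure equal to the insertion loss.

7.76 dB

Convert to linear (a loss of L dB is a gain of −L dB): F_i = 10^(NF_i/10), G_i = 10^(G_i,dB/10)
  Stage 1: F_1 = 10^(1.27/10) = 1.340, G_1 = 10^(13.4/10) = 21.88
  Stage 2: F_2 = 10^(9.25/10) = 8.414, G_2 = 10^(−6.91/10) = 0.2037
  Stage 3: F_3 = 10^(5.75/10) = 3.758, G_3 = 10^(−5.75/10) = 0.2661
  Stage 4: F_4 = 10^(7.29/10) = 5.358, G_4 = 10^(19.1/10) = 81.28
Friis cascade:
  F = 1.340 + (8.414 − 1)/21.88 + (3.758 − 1)/4.457 + (5.358 − 1)/1.186 = 5.973
NF = 10 log₁₀(5.973) = 7.76 dB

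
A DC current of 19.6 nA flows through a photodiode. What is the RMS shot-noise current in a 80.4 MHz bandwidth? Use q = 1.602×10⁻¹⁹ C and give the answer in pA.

711 pA

I_n = √(2qI·B)
2qI·B = 2 × 1.602×10⁻¹⁹ × 1.96×10⁻⁸ × 8.04×10⁷ = 5.05×10⁻¹⁹ A²
I_n = √(5.05×10⁻¹⁹) = 7.11×10⁻¹⁰ A = 711 pA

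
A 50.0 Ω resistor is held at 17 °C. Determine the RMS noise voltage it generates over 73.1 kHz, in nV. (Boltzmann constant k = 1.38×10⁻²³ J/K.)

T = 17 °C + 273.15 = 290.15 K
V_n = √(4kTRB)
4kTRB = 4 × 1.38×10⁻²³ × 290.15 × 5.00×10¹ × 7.31×10⁴ = 5.85×10⁻¹⁴ V²
V_n = √(5.85×10⁻¹⁴) = 2.42×10⁻⁷ V = 242 nV

242 nV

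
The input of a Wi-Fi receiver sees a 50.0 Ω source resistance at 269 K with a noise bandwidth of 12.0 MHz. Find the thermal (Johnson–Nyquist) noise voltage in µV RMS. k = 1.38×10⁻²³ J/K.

2.98 µV

V_n = √(4kTRB)
4kTRB = 4 × 1.38×10⁻²³ × 269 × 5.00×10¹ × 1.20×10⁷ = 8.91×10⁻¹² V²
V_n = √(8.91×10⁻¹²) = 2.98×10⁻⁶ V = 2.98 µV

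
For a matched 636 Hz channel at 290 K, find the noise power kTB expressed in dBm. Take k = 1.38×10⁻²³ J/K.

P_n = kTB = 1.38×10⁻²³ × 290 × 6.36×10² = 2.55×10⁻¹⁸ W
In dBm: 10 log₁₀(2.55×10⁻¹⁸ / 10⁻³) = −145.9 dBm

−145.9 dBm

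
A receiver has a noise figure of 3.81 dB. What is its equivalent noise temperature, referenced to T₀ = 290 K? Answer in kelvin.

407 K

F = 10^(3.81/10) = 2.40436
T_e = (F − 1)·T₀ = (2.40436 − 1) × 290 = 407 K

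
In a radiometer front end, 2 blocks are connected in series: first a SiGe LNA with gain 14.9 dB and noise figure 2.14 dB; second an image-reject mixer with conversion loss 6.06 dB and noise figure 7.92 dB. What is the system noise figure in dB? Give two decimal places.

2.56 dB

Convert to linear (a loss of L dB is a gain of −L dB): F_i = 10^(NF_i/10), G_i = 10^(G_i,dB/10)
  Stage 1: F_1 = 10^(2.14/10) = 1.637, G_1 = 10^(14.9/10) = 30.90
  Stage 2: F_2 = 10^(7.92/10) = 6.194, G_2 = 10^(−6.06/10) = 0.2477
Friis cascade:
  F = 1.637 + (6.194 − 1)/30.90 = 1.805
NF = 10 log₁₀(1.805) = 2.56 dB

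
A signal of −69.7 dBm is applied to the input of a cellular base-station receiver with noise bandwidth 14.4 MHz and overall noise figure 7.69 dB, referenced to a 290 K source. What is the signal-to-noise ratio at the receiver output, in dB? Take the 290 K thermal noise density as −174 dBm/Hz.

25.0 dB

Noise floor: N = −174 + 10 log₁₀(B) + NF
10 log₁₀(1.44×10⁷) = 71.58 dB
N = −174 + 71.58 + 7.69 = −94.73 dBm
SNR = P_sig − N = −69.7 − (−94.73) = 25.03 dB → 25.0 dB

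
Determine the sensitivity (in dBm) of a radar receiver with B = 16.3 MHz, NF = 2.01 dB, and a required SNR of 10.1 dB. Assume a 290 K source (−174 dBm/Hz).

Sensitivity = −174 + 10 log₁₀(B) + NF + SNR_min
= −174 + 72.12 + 2.01 + 10.1
= −89.77 dBm → −89.8 dBm

−89.8 dBm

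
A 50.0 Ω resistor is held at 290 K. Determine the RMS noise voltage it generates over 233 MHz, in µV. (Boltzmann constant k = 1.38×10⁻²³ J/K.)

V_n = √(4kTRB)
4kTRB = 4 × 1.38×10⁻²³ × 290 × 5.00×10¹ × 2.33×10⁸ = 1.86×10⁻¹⁰ V²
V_n = √(1.86×10⁻¹⁰) = 1.37×10⁻⁵ V = 13.7 µV

13.7 µV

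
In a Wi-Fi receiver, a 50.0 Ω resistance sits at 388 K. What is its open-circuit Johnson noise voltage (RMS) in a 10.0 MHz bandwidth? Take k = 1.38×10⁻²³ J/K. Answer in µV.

3.27 µV

V_n = √(4kTRB)
4kTRB = 4 × 1.38×10⁻²³ × 388 × 5.00×10¹ × 1.00×10⁷ = 1.07×10⁻¹¹ V²
V_n = √(1.07×10⁻¹¹) = 3.27×10⁻⁶ V = 3.27 µV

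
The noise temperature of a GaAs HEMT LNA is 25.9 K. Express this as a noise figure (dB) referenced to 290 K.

F = 1 + T_e/T₀ = 1 + 25.9/290 = 1.08931
NF = 10 log₁₀(1.08931) = 0.372 dB

0.372 dB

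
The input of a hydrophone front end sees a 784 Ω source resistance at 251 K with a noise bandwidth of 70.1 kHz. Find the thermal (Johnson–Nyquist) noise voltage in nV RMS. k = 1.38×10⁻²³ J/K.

V_n = √(4kTRB)
4kTRB = 4 × 1.38×10⁻²³ × 251 × 7.84×10² × 7.01×10⁴ = 7.61×10⁻¹³ V²
V_n = √(7.61×10⁻¹³) = 8.73×10⁻⁷ V = 873 nV

873 nV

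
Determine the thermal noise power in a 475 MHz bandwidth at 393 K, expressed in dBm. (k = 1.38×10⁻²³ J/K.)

−85.9 dBm

P_n = kTB = 1.38×10⁻²³ × 393 × 4.75×10⁸ = 2.58×10⁻¹² W
In dBm: 10 log₁₀(2.58×10⁻¹² / 10⁻³) = −85.9 dBm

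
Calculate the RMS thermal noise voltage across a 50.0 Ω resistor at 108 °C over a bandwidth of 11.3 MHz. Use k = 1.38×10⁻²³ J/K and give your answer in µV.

3.45 µV

T = 108 °C + 273.15 = 381.15 K
V_n = √(4kTRB)
4kTRB = 4 × 1.38×10⁻²³ × 381.15 × 5.00×10¹ × 1.13×10⁷ = 1.19×10⁻¹¹ V²
V_n = √(1.19×10⁻¹¹) = 3.45×10⁻⁶ V = 3.45 µV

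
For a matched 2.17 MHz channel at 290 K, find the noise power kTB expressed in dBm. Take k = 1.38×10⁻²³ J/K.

−110.6 dBm

P_n = kTB = 1.38×10⁻²³ × 290 × 2.17×10⁶ = 8.68×10⁻¹⁵ W
In dBm: 10 log₁₀(8.68×10⁻¹⁵ / 10⁻³) = −110.6 dBm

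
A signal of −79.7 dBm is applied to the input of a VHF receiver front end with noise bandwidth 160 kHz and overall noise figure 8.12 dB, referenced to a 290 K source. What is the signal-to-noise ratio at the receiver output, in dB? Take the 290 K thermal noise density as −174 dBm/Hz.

34.1 dB

Noise floor: N = −174 + 10 log₁₀(B) + NF
10 log₁₀(1.60×10⁵) = 52.04 dB
N = −174 + 52.04 + 8.12 = −113.84 dBm
SNR = P_sig − N = −79.7 − (−113.84) = 34.14 dB → 34.1 dB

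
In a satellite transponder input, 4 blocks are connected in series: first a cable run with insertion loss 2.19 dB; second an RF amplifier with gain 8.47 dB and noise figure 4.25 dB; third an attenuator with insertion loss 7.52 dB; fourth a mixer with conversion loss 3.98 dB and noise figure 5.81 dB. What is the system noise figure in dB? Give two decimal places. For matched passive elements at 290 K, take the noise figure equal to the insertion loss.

Convert to linear (a loss of L dB is a gain of −L dB): F_i = 10^(NF_i/10), G_i = 10^(G_i,dB/10)
  Stage 1: F_1 = 10^(2.19/10) = 1.656, G_1 = 10^(−2.19/10) = 0.6039
  Stage 2: F_2 = 10^(4.25/10) = 2.661, G_2 = 10^(8.47/10) = 7.031
  Stage 3: F_3 = 10^(7.52/10) = 5.649, G_3 = 10^(−7.52/10) = 0.1770
  Stage 4: F_4 = 10^(5.81/10) = 3.811, G_4 = 10^(−3.98/10) = 0.3999
Friis cascade:
  F = 1.656 + (2.661 − 1)/0.6039 + (5.649 − 1)/4.246 + (3.811 − 1)/0.7516 = 9.240
NF = 10 log₁₀(9.240) = 9.66 dB

9.66 dB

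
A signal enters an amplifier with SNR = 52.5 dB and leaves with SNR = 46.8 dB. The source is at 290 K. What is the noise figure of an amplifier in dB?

NF (dB) = SNR_in(dB) − SNR_out(dB) when the source is at T₀
NF = 52.5 − 46.8 = 5.7 dB

5.7 dB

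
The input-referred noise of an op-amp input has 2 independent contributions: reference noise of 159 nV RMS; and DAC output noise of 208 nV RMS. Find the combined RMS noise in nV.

Uncorrelated sources add in power (mean-square): V_tot = √(ΣV_i²)
V_tot = √[(1.59×10⁻⁷)² + (2.08×10⁻⁷)²] = 2.62×10⁻⁷ V = 262 nV

262 nV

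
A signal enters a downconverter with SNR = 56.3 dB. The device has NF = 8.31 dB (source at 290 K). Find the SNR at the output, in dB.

47.99 dB

By definition F = SNR_in/SNR_out, so in dB: SNR_out = SNR_in − NF
SNR_out = 56.3 − 8.31 = 47.99 dB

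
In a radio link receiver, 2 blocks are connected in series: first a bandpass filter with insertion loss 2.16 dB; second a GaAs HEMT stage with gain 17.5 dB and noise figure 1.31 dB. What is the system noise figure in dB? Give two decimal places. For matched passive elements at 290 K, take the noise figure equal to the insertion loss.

Convert to linear (a loss of L dB is a gain of −L dB): F_i = 10^(NF_i/10), G_i = 10^(G_i,dB/10)
  Stage 1: F_1 = 10^(2.16/10) = 1.644, G_1 = 10^(−2.16/10) = 0.6081
  Stage 2: F_2 = 10^(1.31/10) = 1.352, G_2 = 10^(17.5/10) = 56.23
Friis cascade:
  F = 1.644 + (1.352 − 1)/0.6081 = 2.223
NF = 10 log₁₀(2.223) = 3.47 dB

3.47 dB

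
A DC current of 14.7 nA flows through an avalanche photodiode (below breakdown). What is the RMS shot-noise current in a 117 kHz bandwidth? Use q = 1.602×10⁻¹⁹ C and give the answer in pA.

I_n = √(2qI·B)
2qI·B = 2 × 1.602×10⁻¹⁹ × 1.47×10⁻⁸ × 1.17×10⁵ = 5.51×10⁻²² A²
I_n = √(5.51×10⁻²²) = 2.35×10⁻¹¹ A = 23.5 pA

23.5 pA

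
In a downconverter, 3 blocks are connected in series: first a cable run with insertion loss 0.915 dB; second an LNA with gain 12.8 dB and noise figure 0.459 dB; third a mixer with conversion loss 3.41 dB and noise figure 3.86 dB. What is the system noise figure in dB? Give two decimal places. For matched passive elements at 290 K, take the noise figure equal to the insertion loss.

1.66 dB

Convert to linear (a loss of L dB is a gain of −L dB): F_i = 10^(NF_i/10), G_i = 10^(G_i,dB/10)
  Stage 1: F_1 = 10^(0.915/10) = 1.235, G_1 = 10^(−0.915/10) = 0.8100
  Stage 2: F_2 = 10^(0.459/10) = 1.111, G_2 = 10^(12.8/10) = 19.05
  Stage 3: F_3 = 10^(3.86/10) = 2.432, G_3 = 10^(−3.41/10) = 0.4560
Friis cascade:
  F = 1.235 + (1.111 − 1)/0.8100 + (2.432 − 1)/15.43 = 1.465
NF = 10 log₁₀(1.465) = 1.66 dB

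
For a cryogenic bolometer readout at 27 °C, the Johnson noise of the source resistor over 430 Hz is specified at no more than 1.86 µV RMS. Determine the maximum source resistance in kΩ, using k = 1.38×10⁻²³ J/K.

486 kΩ

T = 27 °C + 273.15 = 300.15 K
Johnson–Nyquist: V_n = √(4kTRB) ⇒ R = V_n² / (4kTB)
4kTB = 4 × 1.38×10⁻²³ × 300.15 × 4.30×10² = 7.12×10⁻¹⁸
R = (1.86×10⁻⁶)² / 7.12×10⁻¹⁸ = 4.86×10⁵ Ω = 486 kΩ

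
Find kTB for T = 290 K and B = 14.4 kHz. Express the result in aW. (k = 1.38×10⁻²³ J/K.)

57.6 aW

P_n = kTB = 1.38×10⁻²³ × 290 × 1.44×10⁴ = 5.76×10⁻¹⁷ W = 57.6 aW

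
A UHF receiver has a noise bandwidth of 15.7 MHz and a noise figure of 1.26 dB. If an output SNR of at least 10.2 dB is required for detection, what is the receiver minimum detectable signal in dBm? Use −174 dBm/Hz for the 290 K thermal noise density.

−90.6 dBm

Sensitivity = −174 + 10 log₁₀(B) + NF + SNR_min
= −174 + 71.96 + 1.26 + 10.2
= −90.58 dBm → −90.6 dBm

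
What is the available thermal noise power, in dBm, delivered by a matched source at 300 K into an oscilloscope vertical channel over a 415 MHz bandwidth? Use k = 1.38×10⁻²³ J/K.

−87.6 dBm

P_n = kTB = 1.38×10⁻²³ × 300 × 4.15×10⁸ = 1.72×10⁻¹² W
In dBm: 10 log₁₀(1.72×10⁻¹² / 10⁻³) = −87.6 dBm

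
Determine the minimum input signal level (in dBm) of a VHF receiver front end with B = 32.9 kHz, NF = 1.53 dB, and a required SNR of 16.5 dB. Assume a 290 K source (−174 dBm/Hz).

−110.8 dBm

Sensitivity = −174 + 10 log₁₀(B) + NF + SNR_min
= −174 + 45.17 + 1.53 + 16.5
= −110.80 dBm → −110.8 dBm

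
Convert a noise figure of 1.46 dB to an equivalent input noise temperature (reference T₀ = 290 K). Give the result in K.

116 K

F = 10^(1.46/10) = 1.39959
T_e = (F − 1)·T₀ = (1.39959 − 1) × 290 = 116 K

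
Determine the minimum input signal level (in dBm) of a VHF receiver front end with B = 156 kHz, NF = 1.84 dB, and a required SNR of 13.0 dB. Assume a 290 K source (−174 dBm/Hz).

−107.2 dBm

Sensitivity = −174 + 10 log₁₀(B) + NF + SNR_min
= −174 + 51.93 + 1.84 + 13.0
= −107.23 dBm → −107.2 dBm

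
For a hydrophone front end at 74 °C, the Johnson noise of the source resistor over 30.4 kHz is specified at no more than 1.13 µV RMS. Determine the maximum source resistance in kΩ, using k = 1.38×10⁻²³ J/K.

2.19 kΩ

T = 74 °C + 273.15 = 347.15 K
Johnson–Nyquist: V_n = √(4kTRB) ⇒ R = V_n² / (4kTB)
4kTB = 4 × 1.38×10⁻²³ × 347.15 × 3.04×10⁴ = 5.83×10⁻¹⁶
R = (1.13×10⁻⁶)² / 5.83×10⁻¹⁶ = 2.19×10³ Ω = 2.19 kΩ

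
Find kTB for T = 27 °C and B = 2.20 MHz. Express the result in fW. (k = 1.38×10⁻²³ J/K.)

T = 27 °C + 273.15 = 300.15 K
P_n = kTB = 1.38×10⁻²³ × 300.15 × 2.20×10⁶ = 9.11×10⁻¹⁵ W = 9.11 fW

9.11 fW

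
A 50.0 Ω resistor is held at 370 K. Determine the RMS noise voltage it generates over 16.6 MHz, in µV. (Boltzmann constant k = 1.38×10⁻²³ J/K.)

4.12 µV

V_n = √(4kTRB)
4kTRB = 4 × 1.38×10⁻²³ × 370 × 5.00×10¹ × 1.66×10⁷ = 1.70×10⁻¹¹ V²
V_n = √(1.70×10⁻¹¹) = 4.12×10⁻⁶ V = 4.12 µV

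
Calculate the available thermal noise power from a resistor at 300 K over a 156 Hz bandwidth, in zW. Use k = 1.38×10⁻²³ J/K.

P_n = kTB = 1.38×10⁻²³ × 300 × 1.56×10² = 6.46×10⁻¹⁹ W = 646 zW

646 zW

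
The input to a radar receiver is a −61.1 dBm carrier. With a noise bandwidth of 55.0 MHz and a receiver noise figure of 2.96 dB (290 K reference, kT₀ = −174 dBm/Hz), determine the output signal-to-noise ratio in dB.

Noise floor: N = −174 + 10 log₁₀(B) + NF
10 log₁₀(5.50×10⁷) = 77.4 dB
N = −174 + 77.4 + 2.96 = −93.64 dBm
SNR = P_sig − N = −61.1 − (−93.64) = 32.54 dB → 32.5 dB

32.5 dB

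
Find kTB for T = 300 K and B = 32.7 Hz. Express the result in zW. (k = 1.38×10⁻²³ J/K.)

135 zW

P_n = kTB = 1.38×10⁻²³ × 300 × 3.27×10¹ = 1.35×10⁻¹⁹ W = 135 zW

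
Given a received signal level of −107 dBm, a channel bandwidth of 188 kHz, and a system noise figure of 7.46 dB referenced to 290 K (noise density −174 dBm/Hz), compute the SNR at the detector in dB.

Noise floor: N = −174 + 10 log₁₀(B) + NF
10 log₁₀(1.88×10⁵) = 52.74 dB
N = −174 + 52.74 + 7.46 = −113.80 dBm
SNR = P_sig − N = −107 − (−113.80) = 6.80 dB → 6.8 dB

6.8 dB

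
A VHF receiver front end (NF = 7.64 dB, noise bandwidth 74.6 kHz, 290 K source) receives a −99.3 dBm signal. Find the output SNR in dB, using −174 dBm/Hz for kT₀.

18.3 dB

Noise floor: N = −174 + 10 log₁₀(B) + NF
10 log₁₀(7.46×10⁴) = 48.73 dB
N = −174 + 48.73 + 7.64 = −117.63 dBm
SNR = P_sig − N = −99.3 − (−117.63) = 18.33 dB → 18.3 dB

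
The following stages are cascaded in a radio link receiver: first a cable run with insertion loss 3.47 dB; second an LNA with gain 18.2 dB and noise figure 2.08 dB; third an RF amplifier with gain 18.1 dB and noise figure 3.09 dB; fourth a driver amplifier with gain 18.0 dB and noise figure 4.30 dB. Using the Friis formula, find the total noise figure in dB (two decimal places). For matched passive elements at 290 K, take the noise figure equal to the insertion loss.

5.59 dB

Convert to linear (a loss of L dB is a gain of −L dB): F_i = 10^(NF_i/10), G_i = 10^(G_i,dB/10)
  Stage 1: F_1 = 10^(3.47/10) = 2.223, G_1 = 10^(−3.47/10) = 0.4498
  Stage 2: F_2 = 10^(2.08/10) = 1.614, G_2 = 10^(18.2/10) = 66.07
  Stage 3: F_3 = 10^(3.09/10) = 2.037, G_3 = 10^(18.1/10) = 64.57
  Stage 4: F_4 = 10^(4.30/10) = 2.692, G_4 = 10^(18.0/10) = 63.10
Friis cascade:
  F = 2.223 + (1.614 − 1)/0.4498 + (2.037 − 1)/29.72 + (2.692 − 1)/1919 = 3.625
NF = 10 log₁₀(3.625) = 5.59 dB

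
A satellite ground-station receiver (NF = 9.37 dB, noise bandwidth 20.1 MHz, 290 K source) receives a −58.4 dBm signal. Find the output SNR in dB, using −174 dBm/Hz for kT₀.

Noise floor: N = −174 + 10 log₁₀(B) + NF
10 log₁₀(2.01×10⁷) = 73.03 dB
N = −174 + 73.03 + 9.37 = −91.60 dBm
SNR = P_sig − N = −58.4 − (−91.60) = 33.20 dB → 33.2 dB

33.2 dB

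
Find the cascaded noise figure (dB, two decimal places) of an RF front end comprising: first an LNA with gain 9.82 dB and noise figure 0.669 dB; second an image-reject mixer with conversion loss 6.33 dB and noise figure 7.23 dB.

Convert to linear (a loss of L dB is a gain of −L dB): F_i = 10^(NF_i/10), G_i = 10^(G_i,dB/10)
  Stage 1: F_1 = 10^(0.669/10) = 1.167, G_1 = 10^(9.82/10) = 9.594
  Stage 2: F_2 = 10^(7.23/10) = 5.284, G_2 = 10^(−6.33/10) = 0.2328
Friis cascade:
  F = 1.167 + (5.284 − 1)/9.594 = 1.613
NF = 10 log₁₀(1.613) = 2.08 dB

2.08 dB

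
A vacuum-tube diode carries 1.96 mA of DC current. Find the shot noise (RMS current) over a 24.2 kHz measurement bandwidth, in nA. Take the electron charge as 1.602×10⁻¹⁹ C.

3.90 nA

I_n = √(2qI·B)
2qI·B = 2 × 1.602×10⁻¹⁹ × 1.96×10⁻³ × 2.42×10⁴ = 1.52×10⁻¹⁷ A²
I_n = √(1.52×10⁻¹⁷) = 3.90×10⁻⁹ A = 3.90 nA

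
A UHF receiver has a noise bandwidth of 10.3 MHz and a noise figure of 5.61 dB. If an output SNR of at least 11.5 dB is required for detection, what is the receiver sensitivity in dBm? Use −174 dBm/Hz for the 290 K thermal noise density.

−86.8 dBm

Sensitivity = −174 + 10 log₁₀(B) + NF + SNR_min
= −174 + 70.13 + 5.61 + 11.5
= −86.76 dBm → −86.8 dBm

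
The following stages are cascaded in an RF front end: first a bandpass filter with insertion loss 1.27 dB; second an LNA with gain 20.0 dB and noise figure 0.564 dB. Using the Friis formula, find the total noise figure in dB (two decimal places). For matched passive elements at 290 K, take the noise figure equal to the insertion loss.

Convert to linear (a loss of L dB is a gain of −L dB): F_i = 10^(NF_i/10), G_i = 10^(G_i,dB/10)
  Stage 1: F_1 = 10^(1.27/10) = 1.340, G_1 = 10^(−1.27/10) = 0.7464
  Stage 2: F_2 = 10^(0.564/10) = 1.139, G_2 = 10^(20.0/10) = 100.0
Friis cascade:
  F = 1.340 + (1.139 − 1)/0.7464 = 1.525
NF = 10 log₁₀(1.525) = 1.83 dB

1.83 dB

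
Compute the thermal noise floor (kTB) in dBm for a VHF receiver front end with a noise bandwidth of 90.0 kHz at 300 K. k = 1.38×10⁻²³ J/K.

−124.3 dBm

P_n = kTB = 1.38×10⁻²³ × 300 × 9.00×10⁴ = 3.73×10⁻¹⁶ W
In dBm: 10 log₁₀(3.73×10⁻¹⁶ / 10⁻³) = −124.3 dBm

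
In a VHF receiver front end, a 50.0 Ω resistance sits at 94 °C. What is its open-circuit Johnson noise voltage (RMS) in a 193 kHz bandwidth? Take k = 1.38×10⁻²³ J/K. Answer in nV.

T = 94 °C + 273.15 = 367.15 K
V_n = √(4kTRB)
4kTRB = 4 × 1.38×10⁻²³ × 367.15 × 5.00×10¹ × 1.93×10⁵ = 1.96×10⁻¹³ V²
V_n = √(1.96×10⁻¹³) = 4.42×10⁻⁷ V = 442 nV

442 nV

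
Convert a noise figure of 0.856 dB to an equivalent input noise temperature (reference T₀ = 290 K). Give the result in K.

63.2 K

F = 10^(0.856/10) = 1.21787
T_e = (F − 1)·T₀ = (1.21787 − 1) × 290 = 63.2 K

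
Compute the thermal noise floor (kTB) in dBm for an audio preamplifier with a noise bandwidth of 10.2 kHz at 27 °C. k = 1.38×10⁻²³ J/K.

T = 27 °C + 273.15 = 300.15 K
P_n = kTB = 1.38×10⁻²³ × 300.15 × 1.02×10⁴ = 4.22×10⁻¹⁷ W
In dBm: 10 log₁₀(4.22×10⁻¹⁷ / 10⁻³) = −133.7 dBm

−133.7 dBm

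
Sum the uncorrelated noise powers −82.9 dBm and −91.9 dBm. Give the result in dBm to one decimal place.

Convert to linear, add, convert back:
P₁ = 5.13×10⁻¹² W, P₂ = 6.46×10⁻¹³ W
P_tot = 5.77×10⁻¹² W → 10 log₁₀(P_tot / 10⁻³) = −82.4 dBm

−82.4 dBm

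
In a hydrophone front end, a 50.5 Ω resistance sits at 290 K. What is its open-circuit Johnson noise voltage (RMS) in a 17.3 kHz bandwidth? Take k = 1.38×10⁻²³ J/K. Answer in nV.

V_n = √(4kTRB)
4kTRB = 4 × 1.38×10⁻²³ × 290 × 5.05×10¹ × 1.73×10⁴ = 1.40×10⁻¹⁴ V²
V_n = √(1.40×10⁻¹⁴) = 1.18×10⁻⁷ V = 118 nV

118 nV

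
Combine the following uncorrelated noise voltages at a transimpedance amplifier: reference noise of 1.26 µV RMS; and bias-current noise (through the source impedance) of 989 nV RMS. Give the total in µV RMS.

Uncorrelated sources add in power (mean-square): V_tot = √(ΣV_i²)
V_tot = √[(1.26×10⁻⁶)² + (9.89×10⁻⁷)²] = 1.60×10⁻⁶ V = 1.60 µV

1.60 µV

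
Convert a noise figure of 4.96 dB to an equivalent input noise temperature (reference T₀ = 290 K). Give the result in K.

F = 10^(4.96/10) = 3.13329
T_e = (F − 1)·T₀ = (3.13329 − 1) × 290 = 619 K

619 K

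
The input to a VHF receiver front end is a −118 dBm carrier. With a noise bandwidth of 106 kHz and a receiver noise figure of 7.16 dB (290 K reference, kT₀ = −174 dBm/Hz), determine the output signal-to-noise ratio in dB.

Noise floor: N = −174 + 10 log₁₀(B) + NF
10 log₁₀(1.06×10⁵) = 50.25 dB
N = −174 + 50.25 + 7.16 = −116.59 dBm
SNR = P_sig − N = −118 − (−116.59) = −1.41 dB → −1.4 dB

−1.4 dB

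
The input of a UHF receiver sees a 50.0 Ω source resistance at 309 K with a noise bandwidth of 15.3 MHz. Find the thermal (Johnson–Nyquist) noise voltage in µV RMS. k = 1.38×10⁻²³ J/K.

3.61 µV

V_n = √(4kTRB)
4kTRB = 4 × 1.38×10⁻²³ × 309 × 5.00×10¹ × 1.53×10⁷ = 1.30×10⁻¹¹ V²
V_n = √(1.30×10⁻¹¹) = 3.61×10⁻⁶ V = 3.61 µV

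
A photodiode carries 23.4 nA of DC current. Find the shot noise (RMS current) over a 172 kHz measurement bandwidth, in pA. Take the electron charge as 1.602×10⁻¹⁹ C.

I_n = √(2qI·B)
2qI·B = 2 × 1.602×10⁻¹⁹ × 2.34×10⁻⁸ × 1.72×10⁵ = 1.29×10⁻²¹ A²
I_n = √(1.29×10⁻²¹) = 3.59×10⁻¹¹ A = 35.9 pA

35.9 pA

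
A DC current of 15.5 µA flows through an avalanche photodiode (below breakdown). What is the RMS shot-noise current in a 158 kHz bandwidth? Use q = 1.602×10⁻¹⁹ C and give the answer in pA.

I_n = √(2qI·B)
2qI·B = 2 × 1.602×10⁻¹⁹ × 1.55×10⁻⁵ × 1.58×10⁵ = 7.85×10⁻¹⁹ A²
I_n = √(7.85×10⁻¹⁹) = 8.86×10⁻¹⁰ A = 886 pA

886 pA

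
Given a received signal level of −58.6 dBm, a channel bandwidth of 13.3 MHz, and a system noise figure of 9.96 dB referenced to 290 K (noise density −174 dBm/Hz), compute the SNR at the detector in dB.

34.2 dB

Noise floor: N = −174 + 10 log₁₀(B) + NF
10 log₁₀(1.33×10⁷) = 71.24 dB
N = −174 + 71.24 + 9.96 = −92.80 dBm
SNR = P_sig − N = −58.6 − (−92.80) = 34.20 dB → 34.2 dB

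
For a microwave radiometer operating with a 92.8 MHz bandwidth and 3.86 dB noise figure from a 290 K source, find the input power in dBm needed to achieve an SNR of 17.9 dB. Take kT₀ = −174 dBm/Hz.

−72.6 dBm

Sensitivity = −174 + 10 log₁₀(B) + NF + SNR_min
= −174 + 79.68 + 3.86 + 17.9
= −72.56 dBm → −72.6 dBm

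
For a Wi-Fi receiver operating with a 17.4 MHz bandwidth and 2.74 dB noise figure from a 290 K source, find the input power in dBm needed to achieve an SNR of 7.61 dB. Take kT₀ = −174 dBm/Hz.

−91.2 dBm

Sensitivity = −174 + 10 log₁₀(B) + NF + SNR_min
= −174 + 72.41 + 2.74 + 7.61
= −91.24 dBm → −91.2 dBm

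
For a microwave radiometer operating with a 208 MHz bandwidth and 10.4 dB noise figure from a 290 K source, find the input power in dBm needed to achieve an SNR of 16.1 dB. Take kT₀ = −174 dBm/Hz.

Sensitivity = −174 + 10 log₁₀(B) + NF + SNR_min
= −174 + 83.18 + 10.4 + 16.1
= −64.32 dBm → −64.3 dBm

−64.3 dBm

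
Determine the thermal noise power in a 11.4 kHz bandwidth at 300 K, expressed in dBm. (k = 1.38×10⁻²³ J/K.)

P_n = kTB = 1.38×10⁻²³ × 300 × 1.14×10⁴ = 4.72×10⁻¹⁷ W
In dBm: 10 log₁₀(4.72×10⁻¹⁷ / 10⁻³) = −133.3 dBm

−133.3 dBm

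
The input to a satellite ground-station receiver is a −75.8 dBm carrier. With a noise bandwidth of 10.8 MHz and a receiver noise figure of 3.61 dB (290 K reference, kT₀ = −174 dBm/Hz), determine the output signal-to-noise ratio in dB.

24.3 dB

Noise floor: N = −174 + 10 log₁₀(B) + NF
10 log₁₀(1.08×10⁷) = 70.33 dB
N = −174 + 70.33 + 3.61 = −100.06 dBm
SNR = P_sig − N = −75.8 − (−100.06) = 24.26 dB → 24.3 dB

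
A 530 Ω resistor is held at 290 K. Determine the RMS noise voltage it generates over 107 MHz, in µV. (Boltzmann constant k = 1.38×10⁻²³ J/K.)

V_n = √(4kTRB)
4kTRB = 4 × 1.38×10⁻²³ × 290 × 5.30×10² × 1.07×10⁸ = 9.08×10⁻¹⁰ V²
V_n = √(9.08×10⁻¹⁰) = 3.01×10⁻⁵ V = 30.1 µV

30.1 µV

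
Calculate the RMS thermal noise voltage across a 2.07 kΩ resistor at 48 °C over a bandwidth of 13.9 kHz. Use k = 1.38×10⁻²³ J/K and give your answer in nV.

714 nV

T = 48 °C + 273.15 = 321.15 K
V_n = √(4kTRB)
4kTRB = 4 × 1.38×10⁻²³ × 321.15 × 2.07×10³ × 1.39×10⁴ = 5.10×10⁻¹³ V²
V_n = √(5.10×10⁻¹³) = 7.14×10⁻⁷ V = 714 nV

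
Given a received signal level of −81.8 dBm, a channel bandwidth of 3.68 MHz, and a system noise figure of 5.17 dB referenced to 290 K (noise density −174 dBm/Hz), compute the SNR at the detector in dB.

Noise floor: N = −174 + 10 log₁₀(B) + NF
10 log₁₀(3.68×10⁶) = 65.66 dB
N = −174 + 65.66 + 5.17 = −103.17 dBm
SNR = P_sig − N = −81.8 − (−103.17) = 21.37 dB → 21.4 dB

21.4 dB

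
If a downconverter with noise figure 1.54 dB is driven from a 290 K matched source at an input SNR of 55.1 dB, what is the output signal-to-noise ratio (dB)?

By definition F = SNR_in/SNR_out, so in dB: SNR_out = SNR_in − NF
SNR_out = 55.1 − 1.54 = 53.56 dB

53.56 dB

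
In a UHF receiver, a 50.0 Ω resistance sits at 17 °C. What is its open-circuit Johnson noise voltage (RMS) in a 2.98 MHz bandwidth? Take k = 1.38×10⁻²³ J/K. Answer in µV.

T = 17 °C + 273.15 = 290.15 K
V_n = √(4kTRB)
4kTRB = 4 × 1.38×10⁻²³ × 290.15 × 5.00×10¹ × 2.98×10⁶ = 2.39×10⁻¹² V²
V_n = √(2.39×10⁻¹²) = 1.54×10⁻⁶ V = 1.54 µV

1.54 µV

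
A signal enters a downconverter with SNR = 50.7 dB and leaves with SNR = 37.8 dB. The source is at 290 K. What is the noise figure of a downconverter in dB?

12.9 dB

NF (dB) = SNR_in(dB) − SNR_out(dB) when the source is at T₀
NF = 50.7 − 37.8 = 12.9 dB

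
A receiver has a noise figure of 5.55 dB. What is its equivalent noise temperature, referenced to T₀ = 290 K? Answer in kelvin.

F = 10^(5.55/10) = 3.58922
T_e = (F − 1)·T₀ = (3.58922 − 1) × 290 = 751 K

751 K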